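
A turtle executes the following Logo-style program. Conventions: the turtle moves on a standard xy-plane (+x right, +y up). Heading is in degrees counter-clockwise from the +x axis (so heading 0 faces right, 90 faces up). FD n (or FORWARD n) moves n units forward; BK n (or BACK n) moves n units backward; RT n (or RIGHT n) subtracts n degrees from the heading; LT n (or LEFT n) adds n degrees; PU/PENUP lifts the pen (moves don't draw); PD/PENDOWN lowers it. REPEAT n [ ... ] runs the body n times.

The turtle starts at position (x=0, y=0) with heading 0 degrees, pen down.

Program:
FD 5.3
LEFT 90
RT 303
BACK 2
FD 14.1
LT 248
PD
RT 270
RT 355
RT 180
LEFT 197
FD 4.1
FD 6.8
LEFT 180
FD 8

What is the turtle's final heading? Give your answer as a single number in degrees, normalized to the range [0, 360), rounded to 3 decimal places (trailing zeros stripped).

Answer: 327

Derivation:
Executing turtle program step by step:
Start: pos=(0,0), heading=0, pen down
FD 5.3: (0,0) -> (5.3,0) [heading=0, draw]
LT 90: heading 0 -> 90
RT 303: heading 90 -> 147
BK 2: (5.3,0) -> (6.977,-1.089) [heading=147, draw]
FD 14.1: (6.977,-1.089) -> (-4.848,6.59) [heading=147, draw]
LT 248: heading 147 -> 35
PD: pen down
RT 270: heading 35 -> 125
RT 355: heading 125 -> 130
RT 180: heading 130 -> 310
LT 197: heading 310 -> 147
FD 4.1: (-4.848,6.59) -> (-8.286,8.823) [heading=147, draw]
FD 6.8: (-8.286,8.823) -> (-13.989,12.527) [heading=147, draw]
LT 180: heading 147 -> 327
FD 8: (-13.989,12.527) -> (-7.28,8.17) [heading=327, draw]
Final: pos=(-7.28,8.17), heading=327, 6 segment(s) drawn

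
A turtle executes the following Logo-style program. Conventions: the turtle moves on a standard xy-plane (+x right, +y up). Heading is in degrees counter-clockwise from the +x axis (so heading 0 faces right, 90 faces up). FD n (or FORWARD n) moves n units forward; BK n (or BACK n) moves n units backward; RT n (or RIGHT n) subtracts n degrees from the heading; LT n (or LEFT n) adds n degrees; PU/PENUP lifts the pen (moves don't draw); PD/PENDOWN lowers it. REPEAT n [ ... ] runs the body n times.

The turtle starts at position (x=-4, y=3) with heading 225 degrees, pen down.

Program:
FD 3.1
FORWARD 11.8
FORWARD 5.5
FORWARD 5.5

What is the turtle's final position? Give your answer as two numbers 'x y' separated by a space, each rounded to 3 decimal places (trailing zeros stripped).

Answer: -22.314 -15.314

Derivation:
Executing turtle program step by step:
Start: pos=(-4,3), heading=225, pen down
FD 3.1: (-4,3) -> (-6.192,0.808) [heading=225, draw]
FD 11.8: (-6.192,0.808) -> (-14.536,-7.536) [heading=225, draw]
FD 5.5: (-14.536,-7.536) -> (-18.425,-11.425) [heading=225, draw]
FD 5.5: (-18.425,-11.425) -> (-22.314,-15.314) [heading=225, draw]
Final: pos=(-22.314,-15.314), heading=225, 4 segment(s) drawn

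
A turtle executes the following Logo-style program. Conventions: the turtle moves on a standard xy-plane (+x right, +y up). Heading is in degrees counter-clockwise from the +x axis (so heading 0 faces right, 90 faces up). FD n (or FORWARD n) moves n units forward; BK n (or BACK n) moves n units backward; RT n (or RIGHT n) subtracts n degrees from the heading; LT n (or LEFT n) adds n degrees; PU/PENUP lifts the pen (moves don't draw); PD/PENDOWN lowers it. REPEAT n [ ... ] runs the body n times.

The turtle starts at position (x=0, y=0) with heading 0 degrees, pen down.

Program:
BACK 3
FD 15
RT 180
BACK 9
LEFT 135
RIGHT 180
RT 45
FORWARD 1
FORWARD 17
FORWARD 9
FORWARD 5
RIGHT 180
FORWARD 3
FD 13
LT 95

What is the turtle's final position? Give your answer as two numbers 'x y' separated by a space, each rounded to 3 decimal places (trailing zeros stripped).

Executing turtle program step by step:
Start: pos=(0,0), heading=0, pen down
BK 3: (0,0) -> (-3,0) [heading=0, draw]
FD 15: (-3,0) -> (12,0) [heading=0, draw]
RT 180: heading 0 -> 180
BK 9: (12,0) -> (21,0) [heading=180, draw]
LT 135: heading 180 -> 315
RT 180: heading 315 -> 135
RT 45: heading 135 -> 90
FD 1: (21,0) -> (21,1) [heading=90, draw]
FD 17: (21,1) -> (21,18) [heading=90, draw]
FD 9: (21,18) -> (21,27) [heading=90, draw]
FD 5: (21,27) -> (21,32) [heading=90, draw]
RT 180: heading 90 -> 270
FD 3: (21,32) -> (21,29) [heading=270, draw]
FD 13: (21,29) -> (21,16) [heading=270, draw]
LT 95: heading 270 -> 5
Final: pos=(21,16), heading=5, 9 segment(s) drawn

Answer: 21 16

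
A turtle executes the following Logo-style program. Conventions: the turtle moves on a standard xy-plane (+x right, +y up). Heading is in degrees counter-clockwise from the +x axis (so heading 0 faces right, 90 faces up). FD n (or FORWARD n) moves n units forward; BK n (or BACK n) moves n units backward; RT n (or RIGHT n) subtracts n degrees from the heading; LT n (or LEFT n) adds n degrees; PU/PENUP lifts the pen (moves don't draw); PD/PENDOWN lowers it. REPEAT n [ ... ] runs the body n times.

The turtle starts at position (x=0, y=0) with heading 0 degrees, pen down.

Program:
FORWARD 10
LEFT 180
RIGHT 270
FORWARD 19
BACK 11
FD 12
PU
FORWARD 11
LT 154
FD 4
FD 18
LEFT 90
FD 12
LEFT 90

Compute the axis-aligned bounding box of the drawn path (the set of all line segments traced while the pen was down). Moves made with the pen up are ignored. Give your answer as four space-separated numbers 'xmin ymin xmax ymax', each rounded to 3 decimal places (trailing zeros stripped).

Executing turtle program step by step:
Start: pos=(0,0), heading=0, pen down
FD 10: (0,0) -> (10,0) [heading=0, draw]
LT 180: heading 0 -> 180
RT 270: heading 180 -> 270
FD 19: (10,0) -> (10,-19) [heading=270, draw]
BK 11: (10,-19) -> (10,-8) [heading=270, draw]
FD 12: (10,-8) -> (10,-20) [heading=270, draw]
PU: pen up
FD 11: (10,-20) -> (10,-31) [heading=270, move]
LT 154: heading 270 -> 64
FD 4: (10,-31) -> (11.753,-27.405) [heading=64, move]
FD 18: (11.753,-27.405) -> (19.644,-11.227) [heading=64, move]
LT 90: heading 64 -> 154
FD 12: (19.644,-11.227) -> (8.859,-5.966) [heading=154, move]
LT 90: heading 154 -> 244
Final: pos=(8.859,-5.966), heading=244, 4 segment(s) drawn

Segment endpoints: x in {0, 10, 10}, y in {-20, -19, -8, 0}
xmin=0, ymin=-20, xmax=10, ymax=0

Answer: 0 -20 10 0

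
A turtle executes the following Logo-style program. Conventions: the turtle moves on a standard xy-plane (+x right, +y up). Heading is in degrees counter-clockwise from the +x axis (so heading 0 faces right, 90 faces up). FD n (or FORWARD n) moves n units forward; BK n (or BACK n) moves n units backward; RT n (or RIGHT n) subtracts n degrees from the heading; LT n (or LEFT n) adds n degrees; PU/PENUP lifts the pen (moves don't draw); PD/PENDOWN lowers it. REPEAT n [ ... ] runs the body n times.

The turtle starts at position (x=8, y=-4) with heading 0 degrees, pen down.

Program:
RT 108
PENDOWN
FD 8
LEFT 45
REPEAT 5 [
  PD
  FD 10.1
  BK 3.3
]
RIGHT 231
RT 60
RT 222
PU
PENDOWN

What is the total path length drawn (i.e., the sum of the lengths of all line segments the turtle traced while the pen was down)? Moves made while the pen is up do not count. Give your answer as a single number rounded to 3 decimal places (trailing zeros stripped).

Answer: 75

Derivation:
Executing turtle program step by step:
Start: pos=(8,-4), heading=0, pen down
RT 108: heading 0 -> 252
PD: pen down
FD 8: (8,-4) -> (5.528,-11.608) [heading=252, draw]
LT 45: heading 252 -> 297
REPEAT 5 [
  -- iteration 1/5 --
  PD: pen down
  FD 10.1: (5.528,-11.608) -> (10.113,-20.608) [heading=297, draw]
  BK 3.3: (10.113,-20.608) -> (8.615,-17.667) [heading=297, draw]
  -- iteration 2/5 --
  PD: pen down
  FD 10.1: (8.615,-17.667) -> (13.2,-26.666) [heading=297, draw]
  BK 3.3: (13.2,-26.666) -> (11.702,-23.726) [heading=297, draw]
  -- iteration 3/5 --
  PD: pen down
  FD 10.1: (11.702,-23.726) -> (16.287,-32.725) [heading=297, draw]
  BK 3.3: (16.287,-32.725) -> (14.789,-29.785) [heading=297, draw]
  -- iteration 4/5 --
  PD: pen down
  FD 10.1: (14.789,-29.785) -> (19.375,-38.784) [heading=297, draw]
  BK 3.3: (19.375,-38.784) -> (17.876,-35.844) [heading=297, draw]
  -- iteration 5/5 --
  PD: pen down
  FD 10.1: (17.876,-35.844) -> (22.462,-44.843) [heading=297, draw]
  BK 3.3: (22.462,-44.843) -> (20.964,-41.903) [heading=297, draw]
]
RT 231: heading 297 -> 66
RT 60: heading 66 -> 6
RT 222: heading 6 -> 144
PU: pen up
PD: pen down
Final: pos=(20.964,-41.903), heading=144, 11 segment(s) drawn

Segment lengths:
  seg 1: (8,-4) -> (5.528,-11.608), length = 8
  seg 2: (5.528,-11.608) -> (10.113,-20.608), length = 10.1
  seg 3: (10.113,-20.608) -> (8.615,-17.667), length = 3.3
  seg 4: (8.615,-17.667) -> (13.2,-26.666), length = 10.1
  seg 5: (13.2,-26.666) -> (11.702,-23.726), length = 3.3
  seg 6: (11.702,-23.726) -> (16.287,-32.725), length = 10.1
  seg 7: (16.287,-32.725) -> (14.789,-29.785), length = 3.3
  seg 8: (14.789,-29.785) -> (19.375,-38.784), length = 10.1
  seg 9: (19.375,-38.784) -> (17.876,-35.844), length = 3.3
  seg 10: (17.876,-35.844) -> (22.462,-44.843), length = 10.1
  seg 11: (22.462,-44.843) -> (20.964,-41.903), length = 3.3
Total = 75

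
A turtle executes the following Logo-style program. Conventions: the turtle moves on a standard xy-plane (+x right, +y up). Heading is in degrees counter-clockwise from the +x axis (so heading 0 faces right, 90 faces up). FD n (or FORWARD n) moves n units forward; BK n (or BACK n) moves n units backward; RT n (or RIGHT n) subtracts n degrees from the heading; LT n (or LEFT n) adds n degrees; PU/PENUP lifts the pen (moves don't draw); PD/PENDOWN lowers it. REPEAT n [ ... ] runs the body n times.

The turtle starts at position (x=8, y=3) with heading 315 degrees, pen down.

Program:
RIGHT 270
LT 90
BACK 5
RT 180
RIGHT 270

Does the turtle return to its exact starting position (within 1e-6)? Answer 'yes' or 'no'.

Executing turtle program step by step:
Start: pos=(8,3), heading=315, pen down
RT 270: heading 315 -> 45
LT 90: heading 45 -> 135
BK 5: (8,3) -> (11.536,-0.536) [heading=135, draw]
RT 180: heading 135 -> 315
RT 270: heading 315 -> 45
Final: pos=(11.536,-0.536), heading=45, 1 segment(s) drawn

Start position: (8, 3)
Final position: (11.536, -0.536)
Distance = 5; >= 1e-6 -> NOT closed

Answer: no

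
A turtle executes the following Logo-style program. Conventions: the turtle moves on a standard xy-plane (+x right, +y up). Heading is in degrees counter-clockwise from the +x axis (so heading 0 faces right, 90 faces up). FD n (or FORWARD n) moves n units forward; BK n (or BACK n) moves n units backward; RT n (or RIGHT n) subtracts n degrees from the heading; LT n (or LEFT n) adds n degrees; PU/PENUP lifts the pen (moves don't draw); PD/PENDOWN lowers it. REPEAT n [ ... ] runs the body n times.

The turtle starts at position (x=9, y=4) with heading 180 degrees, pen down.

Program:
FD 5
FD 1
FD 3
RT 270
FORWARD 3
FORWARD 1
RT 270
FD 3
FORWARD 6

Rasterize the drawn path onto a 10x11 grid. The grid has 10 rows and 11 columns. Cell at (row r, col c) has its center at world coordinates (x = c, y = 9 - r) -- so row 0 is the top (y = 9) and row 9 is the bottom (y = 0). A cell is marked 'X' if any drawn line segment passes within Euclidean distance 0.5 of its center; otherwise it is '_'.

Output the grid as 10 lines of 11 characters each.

Segment 0: (9,4) -> (4,4)
Segment 1: (4,4) -> (3,4)
Segment 2: (3,4) -> (0,4)
Segment 3: (0,4) -> (0,1)
Segment 4: (0,1) -> (0,0)
Segment 5: (0,0) -> (3,0)
Segment 6: (3,0) -> (9,0)

Answer: ___________
___________
___________
___________
___________
XXXXXXXXXX_
X__________
X__________
X__________
XXXXXXXXXX_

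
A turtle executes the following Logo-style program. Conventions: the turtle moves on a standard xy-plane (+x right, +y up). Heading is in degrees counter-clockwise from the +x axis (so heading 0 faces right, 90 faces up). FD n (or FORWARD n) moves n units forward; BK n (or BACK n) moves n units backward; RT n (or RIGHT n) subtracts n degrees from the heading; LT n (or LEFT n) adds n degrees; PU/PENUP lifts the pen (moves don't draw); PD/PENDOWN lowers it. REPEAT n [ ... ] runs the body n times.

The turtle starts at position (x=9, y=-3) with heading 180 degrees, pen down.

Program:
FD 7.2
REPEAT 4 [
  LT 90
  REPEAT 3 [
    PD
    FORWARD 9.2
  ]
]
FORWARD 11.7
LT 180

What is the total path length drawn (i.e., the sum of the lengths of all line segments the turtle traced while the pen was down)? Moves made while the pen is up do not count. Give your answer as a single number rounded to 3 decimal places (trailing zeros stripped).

Answer: 129.3

Derivation:
Executing turtle program step by step:
Start: pos=(9,-3), heading=180, pen down
FD 7.2: (9,-3) -> (1.8,-3) [heading=180, draw]
REPEAT 4 [
  -- iteration 1/4 --
  LT 90: heading 180 -> 270
  REPEAT 3 [
    -- iteration 1/3 --
    PD: pen down
    FD 9.2: (1.8,-3) -> (1.8,-12.2) [heading=270, draw]
    -- iteration 2/3 --
    PD: pen down
    FD 9.2: (1.8,-12.2) -> (1.8,-21.4) [heading=270, draw]
    -- iteration 3/3 --
    PD: pen down
    FD 9.2: (1.8,-21.4) -> (1.8,-30.6) [heading=270, draw]
  ]
  -- iteration 2/4 --
  LT 90: heading 270 -> 0
  REPEAT 3 [
    -- iteration 1/3 --
    PD: pen down
    FD 9.2: (1.8,-30.6) -> (11,-30.6) [heading=0, draw]
    -- iteration 2/3 --
    PD: pen down
    FD 9.2: (11,-30.6) -> (20.2,-30.6) [heading=0, draw]
    -- iteration 3/3 --
    PD: pen down
    FD 9.2: (20.2,-30.6) -> (29.4,-30.6) [heading=0, draw]
  ]
  -- iteration 3/4 --
  LT 90: heading 0 -> 90
  REPEAT 3 [
    -- iteration 1/3 --
    PD: pen down
    FD 9.2: (29.4,-30.6) -> (29.4,-21.4) [heading=90, draw]
    -- iteration 2/3 --
    PD: pen down
    FD 9.2: (29.4,-21.4) -> (29.4,-12.2) [heading=90, draw]
    -- iteration 3/3 --
    PD: pen down
    FD 9.2: (29.4,-12.2) -> (29.4,-3) [heading=90, draw]
  ]
  -- iteration 4/4 --
  LT 90: heading 90 -> 180
  REPEAT 3 [
    -- iteration 1/3 --
    PD: pen down
    FD 9.2: (29.4,-3) -> (20.2,-3) [heading=180, draw]
    -- iteration 2/3 --
    PD: pen down
    FD 9.2: (20.2,-3) -> (11,-3) [heading=180, draw]
    -- iteration 3/3 --
    PD: pen down
    FD 9.2: (11,-3) -> (1.8,-3) [heading=180, draw]
  ]
]
FD 11.7: (1.8,-3) -> (-9.9,-3) [heading=180, draw]
LT 180: heading 180 -> 0
Final: pos=(-9.9,-3), heading=0, 14 segment(s) drawn

Segment lengths:
  seg 1: (9,-3) -> (1.8,-3), length = 7.2
  seg 2: (1.8,-3) -> (1.8,-12.2), length = 9.2
  seg 3: (1.8,-12.2) -> (1.8,-21.4), length = 9.2
  seg 4: (1.8,-21.4) -> (1.8,-30.6), length = 9.2
  seg 5: (1.8,-30.6) -> (11,-30.6), length = 9.2
  seg 6: (11,-30.6) -> (20.2,-30.6), length = 9.2
  seg 7: (20.2,-30.6) -> (29.4,-30.6), length = 9.2
  seg 8: (29.4,-30.6) -> (29.4,-21.4), length = 9.2
  seg 9: (29.4,-21.4) -> (29.4,-12.2), length = 9.2
  seg 10: (29.4,-12.2) -> (29.4,-3), length = 9.2
  seg 11: (29.4,-3) -> (20.2,-3), length = 9.2
  seg 12: (20.2,-3) -> (11,-3), length = 9.2
  seg 13: (11,-3) -> (1.8,-3), length = 9.2
  seg 14: (1.8,-3) -> (-9.9,-3), length = 11.7
Total = 129.3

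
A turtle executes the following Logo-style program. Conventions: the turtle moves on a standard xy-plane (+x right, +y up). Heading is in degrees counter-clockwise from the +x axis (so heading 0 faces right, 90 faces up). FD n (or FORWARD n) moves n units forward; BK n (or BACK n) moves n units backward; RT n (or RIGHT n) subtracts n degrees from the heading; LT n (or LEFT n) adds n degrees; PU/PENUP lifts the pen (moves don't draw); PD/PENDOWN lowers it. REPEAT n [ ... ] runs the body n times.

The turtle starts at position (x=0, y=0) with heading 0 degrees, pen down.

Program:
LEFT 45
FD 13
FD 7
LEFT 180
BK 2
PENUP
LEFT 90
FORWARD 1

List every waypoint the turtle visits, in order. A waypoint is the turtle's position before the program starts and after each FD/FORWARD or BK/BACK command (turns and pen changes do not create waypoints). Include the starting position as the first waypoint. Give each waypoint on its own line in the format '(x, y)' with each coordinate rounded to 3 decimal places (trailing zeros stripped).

Executing turtle program step by step:
Start: pos=(0,0), heading=0, pen down
LT 45: heading 0 -> 45
FD 13: (0,0) -> (9.192,9.192) [heading=45, draw]
FD 7: (9.192,9.192) -> (14.142,14.142) [heading=45, draw]
LT 180: heading 45 -> 225
BK 2: (14.142,14.142) -> (15.556,15.556) [heading=225, draw]
PU: pen up
LT 90: heading 225 -> 315
FD 1: (15.556,15.556) -> (16.263,14.849) [heading=315, move]
Final: pos=(16.263,14.849), heading=315, 3 segment(s) drawn
Waypoints (5 total):
(0, 0)
(9.192, 9.192)
(14.142, 14.142)
(15.556, 15.556)
(16.263, 14.849)

Answer: (0, 0)
(9.192, 9.192)
(14.142, 14.142)
(15.556, 15.556)
(16.263, 14.849)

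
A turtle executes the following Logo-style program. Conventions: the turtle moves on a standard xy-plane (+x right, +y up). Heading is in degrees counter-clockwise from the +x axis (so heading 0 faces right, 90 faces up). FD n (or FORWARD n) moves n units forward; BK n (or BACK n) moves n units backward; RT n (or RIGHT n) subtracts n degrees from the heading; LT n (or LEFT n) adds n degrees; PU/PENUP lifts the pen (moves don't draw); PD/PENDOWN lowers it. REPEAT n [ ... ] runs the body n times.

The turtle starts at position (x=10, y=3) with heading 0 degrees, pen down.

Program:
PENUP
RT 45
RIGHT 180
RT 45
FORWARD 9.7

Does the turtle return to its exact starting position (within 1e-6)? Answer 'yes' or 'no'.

Answer: no

Derivation:
Executing turtle program step by step:
Start: pos=(10,3), heading=0, pen down
PU: pen up
RT 45: heading 0 -> 315
RT 180: heading 315 -> 135
RT 45: heading 135 -> 90
FD 9.7: (10,3) -> (10,12.7) [heading=90, move]
Final: pos=(10,12.7), heading=90, 0 segment(s) drawn

Start position: (10, 3)
Final position: (10, 12.7)
Distance = 9.7; >= 1e-6 -> NOT closed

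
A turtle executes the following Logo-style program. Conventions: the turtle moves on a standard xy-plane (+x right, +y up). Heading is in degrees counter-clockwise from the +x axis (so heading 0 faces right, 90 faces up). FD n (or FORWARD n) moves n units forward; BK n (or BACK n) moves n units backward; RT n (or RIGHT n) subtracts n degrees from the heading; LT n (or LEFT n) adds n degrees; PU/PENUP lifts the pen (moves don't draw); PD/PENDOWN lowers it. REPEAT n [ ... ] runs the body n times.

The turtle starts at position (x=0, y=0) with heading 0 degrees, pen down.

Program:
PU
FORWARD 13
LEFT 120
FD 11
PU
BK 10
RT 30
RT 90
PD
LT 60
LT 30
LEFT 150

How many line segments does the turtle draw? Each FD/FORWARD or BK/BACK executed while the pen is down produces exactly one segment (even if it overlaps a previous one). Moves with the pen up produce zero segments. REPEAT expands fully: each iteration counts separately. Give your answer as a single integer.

Executing turtle program step by step:
Start: pos=(0,0), heading=0, pen down
PU: pen up
FD 13: (0,0) -> (13,0) [heading=0, move]
LT 120: heading 0 -> 120
FD 11: (13,0) -> (7.5,9.526) [heading=120, move]
PU: pen up
BK 10: (7.5,9.526) -> (12.5,0.866) [heading=120, move]
RT 30: heading 120 -> 90
RT 90: heading 90 -> 0
PD: pen down
LT 60: heading 0 -> 60
LT 30: heading 60 -> 90
LT 150: heading 90 -> 240
Final: pos=(12.5,0.866), heading=240, 0 segment(s) drawn
Segments drawn: 0

Answer: 0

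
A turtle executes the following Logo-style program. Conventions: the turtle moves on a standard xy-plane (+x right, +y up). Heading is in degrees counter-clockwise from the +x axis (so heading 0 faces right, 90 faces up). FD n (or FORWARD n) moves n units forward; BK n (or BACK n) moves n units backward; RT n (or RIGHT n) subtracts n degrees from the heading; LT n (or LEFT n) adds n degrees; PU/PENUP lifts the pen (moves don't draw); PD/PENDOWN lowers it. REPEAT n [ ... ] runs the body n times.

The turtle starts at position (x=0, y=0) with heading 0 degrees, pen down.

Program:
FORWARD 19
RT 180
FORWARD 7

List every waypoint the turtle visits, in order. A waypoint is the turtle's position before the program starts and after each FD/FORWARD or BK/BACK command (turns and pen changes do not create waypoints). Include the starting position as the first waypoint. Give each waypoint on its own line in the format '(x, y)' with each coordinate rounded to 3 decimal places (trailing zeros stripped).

Answer: (0, 0)
(19, 0)
(12, 0)

Derivation:
Executing turtle program step by step:
Start: pos=(0,0), heading=0, pen down
FD 19: (0,0) -> (19,0) [heading=0, draw]
RT 180: heading 0 -> 180
FD 7: (19,0) -> (12,0) [heading=180, draw]
Final: pos=(12,0), heading=180, 2 segment(s) drawn
Waypoints (3 total):
(0, 0)
(19, 0)
(12, 0)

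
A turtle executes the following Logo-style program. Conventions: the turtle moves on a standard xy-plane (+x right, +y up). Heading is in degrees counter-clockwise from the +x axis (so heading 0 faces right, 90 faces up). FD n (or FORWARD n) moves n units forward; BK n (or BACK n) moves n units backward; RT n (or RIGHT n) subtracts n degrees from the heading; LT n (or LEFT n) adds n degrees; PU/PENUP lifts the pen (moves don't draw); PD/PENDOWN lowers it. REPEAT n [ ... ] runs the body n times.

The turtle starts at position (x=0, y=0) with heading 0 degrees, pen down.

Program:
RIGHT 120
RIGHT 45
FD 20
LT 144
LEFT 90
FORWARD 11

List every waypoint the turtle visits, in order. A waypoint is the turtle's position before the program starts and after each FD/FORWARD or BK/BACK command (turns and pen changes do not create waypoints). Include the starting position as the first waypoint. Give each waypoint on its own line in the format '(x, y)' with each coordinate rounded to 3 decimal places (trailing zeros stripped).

Executing turtle program step by step:
Start: pos=(0,0), heading=0, pen down
RT 120: heading 0 -> 240
RT 45: heading 240 -> 195
FD 20: (0,0) -> (-19.319,-5.176) [heading=195, draw]
LT 144: heading 195 -> 339
LT 90: heading 339 -> 69
FD 11: (-19.319,-5.176) -> (-15.376,5.093) [heading=69, draw]
Final: pos=(-15.376,5.093), heading=69, 2 segment(s) drawn
Waypoints (3 total):
(0, 0)
(-19.319, -5.176)
(-15.376, 5.093)

Answer: (0, 0)
(-19.319, -5.176)
(-15.376, 5.093)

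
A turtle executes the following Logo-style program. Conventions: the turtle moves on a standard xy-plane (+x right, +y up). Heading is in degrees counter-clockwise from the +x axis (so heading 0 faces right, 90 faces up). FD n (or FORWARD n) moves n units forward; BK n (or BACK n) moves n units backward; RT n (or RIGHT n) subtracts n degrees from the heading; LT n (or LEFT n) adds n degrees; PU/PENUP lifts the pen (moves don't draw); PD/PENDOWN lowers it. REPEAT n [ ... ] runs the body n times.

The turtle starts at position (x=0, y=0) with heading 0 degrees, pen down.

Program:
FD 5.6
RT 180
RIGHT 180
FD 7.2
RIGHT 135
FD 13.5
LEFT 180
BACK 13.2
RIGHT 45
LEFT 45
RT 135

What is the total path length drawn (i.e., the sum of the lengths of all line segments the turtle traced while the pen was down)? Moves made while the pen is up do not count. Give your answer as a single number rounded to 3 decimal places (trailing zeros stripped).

Answer: 39.5

Derivation:
Executing turtle program step by step:
Start: pos=(0,0), heading=0, pen down
FD 5.6: (0,0) -> (5.6,0) [heading=0, draw]
RT 180: heading 0 -> 180
RT 180: heading 180 -> 0
FD 7.2: (5.6,0) -> (12.8,0) [heading=0, draw]
RT 135: heading 0 -> 225
FD 13.5: (12.8,0) -> (3.254,-9.546) [heading=225, draw]
LT 180: heading 225 -> 45
BK 13.2: (3.254,-9.546) -> (-6.08,-18.88) [heading=45, draw]
RT 45: heading 45 -> 0
LT 45: heading 0 -> 45
RT 135: heading 45 -> 270
Final: pos=(-6.08,-18.88), heading=270, 4 segment(s) drawn

Segment lengths:
  seg 1: (0,0) -> (5.6,0), length = 5.6
  seg 2: (5.6,0) -> (12.8,0), length = 7.2
  seg 3: (12.8,0) -> (3.254,-9.546), length = 13.5
  seg 4: (3.254,-9.546) -> (-6.08,-18.88), length = 13.2
Total = 39.5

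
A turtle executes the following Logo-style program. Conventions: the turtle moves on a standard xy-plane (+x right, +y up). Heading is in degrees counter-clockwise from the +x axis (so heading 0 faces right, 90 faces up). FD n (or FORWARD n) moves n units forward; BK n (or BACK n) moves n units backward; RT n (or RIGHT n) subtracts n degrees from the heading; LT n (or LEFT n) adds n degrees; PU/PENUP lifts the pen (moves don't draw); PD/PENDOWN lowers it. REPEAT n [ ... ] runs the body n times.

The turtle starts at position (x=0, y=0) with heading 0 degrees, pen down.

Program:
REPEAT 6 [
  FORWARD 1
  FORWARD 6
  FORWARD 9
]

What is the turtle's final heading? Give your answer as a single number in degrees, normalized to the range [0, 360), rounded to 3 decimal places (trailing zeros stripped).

Answer: 0

Derivation:
Executing turtle program step by step:
Start: pos=(0,0), heading=0, pen down
REPEAT 6 [
  -- iteration 1/6 --
  FD 1: (0,0) -> (1,0) [heading=0, draw]
  FD 6: (1,0) -> (7,0) [heading=0, draw]
  FD 9: (7,0) -> (16,0) [heading=0, draw]
  -- iteration 2/6 --
  FD 1: (16,0) -> (17,0) [heading=0, draw]
  FD 6: (17,0) -> (23,0) [heading=0, draw]
  FD 9: (23,0) -> (32,0) [heading=0, draw]
  -- iteration 3/6 --
  FD 1: (32,0) -> (33,0) [heading=0, draw]
  FD 6: (33,0) -> (39,0) [heading=0, draw]
  FD 9: (39,0) -> (48,0) [heading=0, draw]
  -- iteration 4/6 --
  FD 1: (48,0) -> (49,0) [heading=0, draw]
  FD 6: (49,0) -> (55,0) [heading=0, draw]
  FD 9: (55,0) -> (64,0) [heading=0, draw]
  -- iteration 5/6 --
  FD 1: (64,0) -> (65,0) [heading=0, draw]
  FD 6: (65,0) -> (71,0) [heading=0, draw]
  FD 9: (71,0) -> (80,0) [heading=0, draw]
  -- iteration 6/6 --
  FD 1: (80,0) -> (81,0) [heading=0, draw]
  FD 6: (81,0) -> (87,0) [heading=0, draw]
  FD 9: (87,0) -> (96,0) [heading=0, draw]
]
Final: pos=(96,0), heading=0, 18 segment(s) drawn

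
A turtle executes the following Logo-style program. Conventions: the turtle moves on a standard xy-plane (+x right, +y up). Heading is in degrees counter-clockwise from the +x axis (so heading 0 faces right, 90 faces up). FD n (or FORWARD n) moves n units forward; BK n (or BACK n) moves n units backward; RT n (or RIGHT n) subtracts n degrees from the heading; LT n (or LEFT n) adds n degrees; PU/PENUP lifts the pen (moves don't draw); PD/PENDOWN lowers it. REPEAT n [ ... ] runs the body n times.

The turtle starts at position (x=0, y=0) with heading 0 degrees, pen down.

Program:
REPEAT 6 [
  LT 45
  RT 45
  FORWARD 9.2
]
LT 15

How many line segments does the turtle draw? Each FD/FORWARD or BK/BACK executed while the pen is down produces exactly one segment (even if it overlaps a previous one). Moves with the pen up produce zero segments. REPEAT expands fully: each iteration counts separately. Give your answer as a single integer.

Answer: 6

Derivation:
Executing turtle program step by step:
Start: pos=(0,0), heading=0, pen down
REPEAT 6 [
  -- iteration 1/6 --
  LT 45: heading 0 -> 45
  RT 45: heading 45 -> 0
  FD 9.2: (0,0) -> (9.2,0) [heading=0, draw]
  -- iteration 2/6 --
  LT 45: heading 0 -> 45
  RT 45: heading 45 -> 0
  FD 9.2: (9.2,0) -> (18.4,0) [heading=0, draw]
  -- iteration 3/6 --
  LT 45: heading 0 -> 45
  RT 45: heading 45 -> 0
  FD 9.2: (18.4,0) -> (27.6,0) [heading=0, draw]
  -- iteration 4/6 --
  LT 45: heading 0 -> 45
  RT 45: heading 45 -> 0
  FD 9.2: (27.6,0) -> (36.8,0) [heading=0, draw]
  -- iteration 5/6 --
  LT 45: heading 0 -> 45
  RT 45: heading 45 -> 0
  FD 9.2: (36.8,0) -> (46,0) [heading=0, draw]
  -- iteration 6/6 --
  LT 45: heading 0 -> 45
  RT 45: heading 45 -> 0
  FD 9.2: (46,0) -> (55.2,0) [heading=0, draw]
]
LT 15: heading 0 -> 15
Final: pos=(55.2,0), heading=15, 6 segment(s) drawn
Segments drawn: 6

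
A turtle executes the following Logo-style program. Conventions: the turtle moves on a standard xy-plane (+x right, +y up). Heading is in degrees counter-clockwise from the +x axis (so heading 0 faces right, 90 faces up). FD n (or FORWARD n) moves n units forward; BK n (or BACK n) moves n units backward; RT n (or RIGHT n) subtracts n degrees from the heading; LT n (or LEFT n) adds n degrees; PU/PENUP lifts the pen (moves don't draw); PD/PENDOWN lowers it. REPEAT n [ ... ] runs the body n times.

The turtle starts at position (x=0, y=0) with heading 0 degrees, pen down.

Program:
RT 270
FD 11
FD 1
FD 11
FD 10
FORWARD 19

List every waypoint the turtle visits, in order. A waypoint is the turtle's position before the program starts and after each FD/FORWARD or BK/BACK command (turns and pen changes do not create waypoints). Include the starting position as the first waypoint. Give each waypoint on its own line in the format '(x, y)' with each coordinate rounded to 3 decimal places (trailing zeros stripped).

Answer: (0, 0)
(0, 11)
(0, 12)
(0, 23)
(0, 33)
(0, 52)

Derivation:
Executing turtle program step by step:
Start: pos=(0,0), heading=0, pen down
RT 270: heading 0 -> 90
FD 11: (0,0) -> (0,11) [heading=90, draw]
FD 1: (0,11) -> (0,12) [heading=90, draw]
FD 11: (0,12) -> (0,23) [heading=90, draw]
FD 10: (0,23) -> (0,33) [heading=90, draw]
FD 19: (0,33) -> (0,52) [heading=90, draw]
Final: pos=(0,52), heading=90, 5 segment(s) drawn
Waypoints (6 total):
(0, 0)
(0, 11)
(0, 12)
(0, 23)
(0, 33)
(0, 52)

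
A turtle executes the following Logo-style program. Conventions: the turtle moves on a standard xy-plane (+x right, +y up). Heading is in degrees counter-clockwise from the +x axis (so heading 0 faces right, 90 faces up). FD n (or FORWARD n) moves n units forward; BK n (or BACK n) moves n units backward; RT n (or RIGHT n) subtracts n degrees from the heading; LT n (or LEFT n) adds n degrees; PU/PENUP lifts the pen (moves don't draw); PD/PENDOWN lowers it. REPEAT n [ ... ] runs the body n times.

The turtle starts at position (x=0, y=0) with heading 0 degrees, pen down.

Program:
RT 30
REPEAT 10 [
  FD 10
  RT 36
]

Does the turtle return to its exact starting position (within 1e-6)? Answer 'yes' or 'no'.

Executing turtle program step by step:
Start: pos=(0,0), heading=0, pen down
RT 30: heading 0 -> 330
REPEAT 10 [
  -- iteration 1/10 --
  FD 10: (0,0) -> (8.66,-5) [heading=330, draw]
  RT 36: heading 330 -> 294
  -- iteration 2/10 --
  FD 10: (8.66,-5) -> (12.728,-14.135) [heading=294, draw]
  RT 36: heading 294 -> 258
  -- iteration 3/10 --
  FD 10: (12.728,-14.135) -> (10.649,-23.917) [heading=258, draw]
  RT 36: heading 258 -> 222
  -- iteration 4/10 --
  FD 10: (10.649,-23.917) -> (3.217,-30.608) [heading=222, draw]
  RT 36: heading 222 -> 186
  -- iteration 5/10 --
  FD 10: (3.217,-30.608) -> (-6.728,-31.654) [heading=186, draw]
  RT 36: heading 186 -> 150
  -- iteration 6/10 --
  FD 10: (-6.728,-31.654) -> (-15.388,-26.654) [heading=150, draw]
  RT 36: heading 150 -> 114
  -- iteration 7/10 --
  FD 10: (-15.388,-26.654) -> (-19.456,-17.518) [heading=114, draw]
  RT 36: heading 114 -> 78
  -- iteration 8/10 --
  FD 10: (-19.456,-17.518) -> (-17.377,-7.737) [heading=78, draw]
  RT 36: heading 78 -> 42
  -- iteration 9/10 --
  FD 10: (-17.377,-7.737) -> (-9.945,-1.045) [heading=42, draw]
  RT 36: heading 42 -> 6
  -- iteration 10/10 --
  FD 10: (-9.945,-1.045) -> (0,0) [heading=6, draw]
  RT 36: heading 6 -> 330
]
Final: pos=(0,0), heading=330, 10 segment(s) drawn

Start position: (0, 0)
Final position: (0, 0)
Distance = 0; < 1e-6 -> CLOSED

Answer: yes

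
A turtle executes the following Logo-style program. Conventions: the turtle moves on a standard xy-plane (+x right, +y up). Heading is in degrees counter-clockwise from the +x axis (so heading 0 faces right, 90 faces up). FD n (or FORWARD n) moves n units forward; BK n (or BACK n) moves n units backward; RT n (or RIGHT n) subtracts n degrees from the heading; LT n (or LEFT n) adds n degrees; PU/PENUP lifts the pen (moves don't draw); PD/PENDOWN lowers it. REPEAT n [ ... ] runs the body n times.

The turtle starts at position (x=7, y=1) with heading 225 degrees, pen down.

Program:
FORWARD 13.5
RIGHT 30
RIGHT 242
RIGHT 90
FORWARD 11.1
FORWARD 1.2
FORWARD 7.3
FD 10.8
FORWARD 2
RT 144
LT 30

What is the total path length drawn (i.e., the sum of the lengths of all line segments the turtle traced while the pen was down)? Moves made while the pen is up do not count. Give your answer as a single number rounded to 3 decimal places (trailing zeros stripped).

Executing turtle program step by step:
Start: pos=(7,1), heading=225, pen down
FD 13.5: (7,1) -> (-2.546,-8.546) [heading=225, draw]
RT 30: heading 225 -> 195
RT 242: heading 195 -> 313
RT 90: heading 313 -> 223
FD 11.1: (-2.546,-8.546) -> (-10.664,-16.116) [heading=223, draw]
FD 1.2: (-10.664,-16.116) -> (-11.542,-16.935) [heading=223, draw]
FD 7.3: (-11.542,-16.935) -> (-16.88,-21.913) [heading=223, draw]
FD 10.8: (-16.88,-21.913) -> (-24.779,-29.279) [heading=223, draw]
FD 2: (-24.779,-29.279) -> (-26.242,-30.643) [heading=223, draw]
RT 144: heading 223 -> 79
LT 30: heading 79 -> 109
Final: pos=(-26.242,-30.643), heading=109, 6 segment(s) drawn

Segment lengths:
  seg 1: (7,1) -> (-2.546,-8.546), length = 13.5
  seg 2: (-2.546,-8.546) -> (-10.664,-16.116), length = 11.1
  seg 3: (-10.664,-16.116) -> (-11.542,-16.935), length = 1.2
  seg 4: (-11.542,-16.935) -> (-16.88,-21.913), length = 7.3
  seg 5: (-16.88,-21.913) -> (-24.779,-29.279), length = 10.8
  seg 6: (-24.779,-29.279) -> (-26.242,-30.643), length = 2
Total = 45.9

Answer: 45.9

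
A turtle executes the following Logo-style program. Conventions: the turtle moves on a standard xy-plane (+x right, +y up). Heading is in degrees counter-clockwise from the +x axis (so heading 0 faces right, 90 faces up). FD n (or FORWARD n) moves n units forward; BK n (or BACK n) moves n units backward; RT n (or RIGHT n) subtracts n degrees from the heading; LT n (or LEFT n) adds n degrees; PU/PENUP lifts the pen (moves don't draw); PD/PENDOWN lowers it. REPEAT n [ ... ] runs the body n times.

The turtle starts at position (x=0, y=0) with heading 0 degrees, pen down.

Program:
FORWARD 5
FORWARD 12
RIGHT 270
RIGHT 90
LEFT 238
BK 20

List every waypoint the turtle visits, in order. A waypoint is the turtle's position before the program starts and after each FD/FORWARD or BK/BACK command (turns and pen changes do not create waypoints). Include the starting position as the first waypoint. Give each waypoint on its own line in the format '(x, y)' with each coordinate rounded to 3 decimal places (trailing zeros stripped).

Executing turtle program step by step:
Start: pos=(0,0), heading=0, pen down
FD 5: (0,0) -> (5,0) [heading=0, draw]
FD 12: (5,0) -> (17,0) [heading=0, draw]
RT 270: heading 0 -> 90
RT 90: heading 90 -> 0
LT 238: heading 0 -> 238
BK 20: (17,0) -> (27.598,16.961) [heading=238, draw]
Final: pos=(27.598,16.961), heading=238, 3 segment(s) drawn
Waypoints (4 total):
(0, 0)
(5, 0)
(17, 0)
(27.598, 16.961)

Answer: (0, 0)
(5, 0)
(17, 0)
(27.598, 16.961)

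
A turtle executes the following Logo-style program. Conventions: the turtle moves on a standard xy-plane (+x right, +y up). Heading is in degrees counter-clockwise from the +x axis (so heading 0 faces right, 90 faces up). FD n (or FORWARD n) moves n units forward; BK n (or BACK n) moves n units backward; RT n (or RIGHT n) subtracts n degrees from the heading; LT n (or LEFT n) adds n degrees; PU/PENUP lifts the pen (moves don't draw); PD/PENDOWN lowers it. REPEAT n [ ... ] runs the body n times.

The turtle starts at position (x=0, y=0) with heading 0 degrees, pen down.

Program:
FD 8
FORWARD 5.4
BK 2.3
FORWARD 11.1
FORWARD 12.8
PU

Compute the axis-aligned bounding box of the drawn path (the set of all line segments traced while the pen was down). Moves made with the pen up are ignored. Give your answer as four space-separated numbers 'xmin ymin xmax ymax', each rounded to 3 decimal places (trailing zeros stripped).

Executing turtle program step by step:
Start: pos=(0,0), heading=0, pen down
FD 8: (0,0) -> (8,0) [heading=0, draw]
FD 5.4: (8,0) -> (13.4,0) [heading=0, draw]
BK 2.3: (13.4,0) -> (11.1,0) [heading=0, draw]
FD 11.1: (11.1,0) -> (22.2,0) [heading=0, draw]
FD 12.8: (22.2,0) -> (35,0) [heading=0, draw]
PU: pen up
Final: pos=(35,0), heading=0, 5 segment(s) drawn

Segment endpoints: x in {0, 8, 11.1, 13.4, 22.2, 35}, y in {0}
xmin=0, ymin=0, xmax=35, ymax=0

Answer: 0 0 35 0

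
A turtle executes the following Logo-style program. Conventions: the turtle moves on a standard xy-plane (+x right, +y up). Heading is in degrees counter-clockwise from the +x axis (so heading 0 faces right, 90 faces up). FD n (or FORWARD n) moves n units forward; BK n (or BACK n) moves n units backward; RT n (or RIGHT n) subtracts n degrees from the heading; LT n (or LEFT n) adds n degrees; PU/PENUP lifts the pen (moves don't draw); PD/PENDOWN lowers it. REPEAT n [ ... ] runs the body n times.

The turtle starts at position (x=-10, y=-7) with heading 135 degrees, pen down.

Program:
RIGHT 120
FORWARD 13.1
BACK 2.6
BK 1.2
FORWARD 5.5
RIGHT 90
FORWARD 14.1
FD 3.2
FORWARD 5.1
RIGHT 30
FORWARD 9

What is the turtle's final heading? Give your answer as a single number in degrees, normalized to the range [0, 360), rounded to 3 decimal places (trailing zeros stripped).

Executing turtle program step by step:
Start: pos=(-10,-7), heading=135, pen down
RT 120: heading 135 -> 15
FD 13.1: (-10,-7) -> (2.654,-3.609) [heading=15, draw]
BK 2.6: (2.654,-3.609) -> (0.142,-4.282) [heading=15, draw]
BK 1.2: (0.142,-4.282) -> (-1.017,-4.593) [heading=15, draw]
FD 5.5: (-1.017,-4.593) -> (4.296,-3.169) [heading=15, draw]
RT 90: heading 15 -> 285
FD 14.1: (4.296,-3.169) -> (7.945,-16.789) [heading=285, draw]
FD 3.2: (7.945,-16.789) -> (8.773,-19.88) [heading=285, draw]
FD 5.1: (8.773,-19.88) -> (10.093,-24.806) [heading=285, draw]
RT 30: heading 285 -> 255
FD 9: (10.093,-24.806) -> (7.764,-33.5) [heading=255, draw]
Final: pos=(7.764,-33.5), heading=255, 8 segment(s) drawn

Answer: 255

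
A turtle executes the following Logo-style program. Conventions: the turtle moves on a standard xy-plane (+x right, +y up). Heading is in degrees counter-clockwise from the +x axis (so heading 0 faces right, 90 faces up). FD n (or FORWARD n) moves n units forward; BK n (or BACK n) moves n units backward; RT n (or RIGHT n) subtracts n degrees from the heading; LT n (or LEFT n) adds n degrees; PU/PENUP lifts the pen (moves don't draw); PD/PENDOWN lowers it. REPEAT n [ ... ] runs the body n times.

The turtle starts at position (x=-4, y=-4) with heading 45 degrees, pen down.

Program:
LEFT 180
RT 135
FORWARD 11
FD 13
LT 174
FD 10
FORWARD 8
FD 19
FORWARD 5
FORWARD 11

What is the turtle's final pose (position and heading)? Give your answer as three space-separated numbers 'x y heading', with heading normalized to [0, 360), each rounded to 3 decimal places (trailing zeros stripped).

Executing turtle program step by step:
Start: pos=(-4,-4), heading=45, pen down
LT 180: heading 45 -> 225
RT 135: heading 225 -> 90
FD 11: (-4,-4) -> (-4,7) [heading=90, draw]
FD 13: (-4,7) -> (-4,20) [heading=90, draw]
LT 174: heading 90 -> 264
FD 10: (-4,20) -> (-5.045,10.055) [heading=264, draw]
FD 8: (-5.045,10.055) -> (-5.882,2.099) [heading=264, draw]
FD 19: (-5.882,2.099) -> (-7.868,-16.797) [heading=264, draw]
FD 5: (-7.868,-16.797) -> (-8.39,-21.77) [heading=264, draw]
FD 11: (-8.39,-21.77) -> (-9.54,-32.71) [heading=264, draw]
Final: pos=(-9.54,-32.71), heading=264, 7 segment(s) drawn

Answer: -9.54 -32.71 264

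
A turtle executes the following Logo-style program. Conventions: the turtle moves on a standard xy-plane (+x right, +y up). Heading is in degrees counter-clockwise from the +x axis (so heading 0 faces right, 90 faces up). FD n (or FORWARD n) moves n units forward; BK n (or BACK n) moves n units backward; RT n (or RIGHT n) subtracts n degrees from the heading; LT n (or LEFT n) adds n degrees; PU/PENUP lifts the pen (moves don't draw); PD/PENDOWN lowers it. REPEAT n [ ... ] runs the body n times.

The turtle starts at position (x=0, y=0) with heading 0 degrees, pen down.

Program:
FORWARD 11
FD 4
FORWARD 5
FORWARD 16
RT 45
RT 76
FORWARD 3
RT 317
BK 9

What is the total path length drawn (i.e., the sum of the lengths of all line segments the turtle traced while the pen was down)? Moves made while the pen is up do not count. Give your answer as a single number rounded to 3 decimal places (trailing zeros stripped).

Answer: 48

Derivation:
Executing turtle program step by step:
Start: pos=(0,0), heading=0, pen down
FD 11: (0,0) -> (11,0) [heading=0, draw]
FD 4: (11,0) -> (15,0) [heading=0, draw]
FD 5: (15,0) -> (20,0) [heading=0, draw]
FD 16: (20,0) -> (36,0) [heading=0, draw]
RT 45: heading 0 -> 315
RT 76: heading 315 -> 239
FD 3: (36,0) -> (34.455,-2.572) [heading=239, draw]
RT 317: heading 239 -> 282
BK 9: (34.455,-2.572) -> (32.584,6.232) [heading=282, draw]
Final: pos=(32.584,6.232), heading=282, 6 segment(s) drawn

Segment lengths:
  seg 1: (0,0) -> (11,0), length = 11
  seg 2: (11,0) -> (15,0), length = 4
  seg 3: (15,0) -> (20,0), length = 5
  seg 4: (20,0) -> (36,0), length = 16
  seg 5: (36,0) -> (34.455,-2.572), length = 3
  seg 6: (34.455,-2.572) -> (32.584,6.232), length = 9
Total = 48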